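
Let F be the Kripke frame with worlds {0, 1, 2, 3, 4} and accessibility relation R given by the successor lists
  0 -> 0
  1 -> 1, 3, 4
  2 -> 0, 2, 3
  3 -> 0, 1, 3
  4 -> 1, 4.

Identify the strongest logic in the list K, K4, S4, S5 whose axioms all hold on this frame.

K

Transitive (axiom 4): no — 1 R 3 and 3 R 0, but not 1 R 0.
Reflexive (axiom T): yes — every world is R-related to itself.
Euclidean (axiom 5): no — 1 R 3 and 1 R 4, but not 3 R 4.
So F validates K; K4 would additionally require R to be transitive. The strongest is K.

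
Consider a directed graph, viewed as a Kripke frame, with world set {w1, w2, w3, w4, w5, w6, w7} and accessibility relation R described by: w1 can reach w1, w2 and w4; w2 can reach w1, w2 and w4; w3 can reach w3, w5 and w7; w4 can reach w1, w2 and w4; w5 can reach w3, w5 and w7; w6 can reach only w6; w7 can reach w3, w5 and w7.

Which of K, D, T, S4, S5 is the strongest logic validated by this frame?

Serial (axiom D): yes — every world has a successor (e.g. w1 R w1).
Reflexive (axiom T): yes — every world is R-related to itself.
Transitive (axiom 4): yes — every two-step R-path is closed by a direct edge.
Euclidean (axiom 5): yes — any two successors of a common world are R-related.
So F validates K, D, T, S4, S5. The strongest is S5.

S5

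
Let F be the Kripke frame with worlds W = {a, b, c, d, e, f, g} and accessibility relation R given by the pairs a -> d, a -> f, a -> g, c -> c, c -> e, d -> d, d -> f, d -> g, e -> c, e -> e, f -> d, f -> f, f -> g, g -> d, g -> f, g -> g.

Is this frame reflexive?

Reflexive: no — a is not related to itself.

No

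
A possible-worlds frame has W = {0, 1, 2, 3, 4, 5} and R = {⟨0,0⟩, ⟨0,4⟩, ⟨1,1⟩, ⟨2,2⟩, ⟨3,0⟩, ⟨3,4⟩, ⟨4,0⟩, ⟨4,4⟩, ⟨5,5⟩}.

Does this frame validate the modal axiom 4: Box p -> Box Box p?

By correspondence theory, 4 is valid on a frame iff R is transitive.
Transitive: yes — every two-step R-path is closed by a direct edge.

Yes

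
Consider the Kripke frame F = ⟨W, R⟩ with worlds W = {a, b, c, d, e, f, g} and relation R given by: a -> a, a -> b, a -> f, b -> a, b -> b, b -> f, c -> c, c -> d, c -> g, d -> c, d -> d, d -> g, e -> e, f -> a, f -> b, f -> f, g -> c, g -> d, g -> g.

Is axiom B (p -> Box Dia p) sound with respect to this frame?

By correspondence theory, B is valid on a frame iff R is symmetric.
Symmetric: yes — every pair in R has its reverse in R.

Yes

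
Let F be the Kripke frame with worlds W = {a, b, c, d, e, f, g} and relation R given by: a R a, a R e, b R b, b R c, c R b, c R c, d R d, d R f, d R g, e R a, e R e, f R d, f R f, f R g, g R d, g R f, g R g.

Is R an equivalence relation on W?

Reflexive: yes — every world is R-related to itself.
Symmetric: yes — every pair in R has its reverse in R.
Transitive: yes — every two-step R-path is closed by a direct edge.
So R is an equivalence relation.

Yes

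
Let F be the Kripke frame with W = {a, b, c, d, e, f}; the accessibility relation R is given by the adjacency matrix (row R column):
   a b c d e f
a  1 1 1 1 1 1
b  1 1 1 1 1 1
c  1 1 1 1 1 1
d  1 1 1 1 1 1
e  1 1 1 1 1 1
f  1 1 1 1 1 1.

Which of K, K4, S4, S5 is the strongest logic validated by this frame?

S5

Transitive (axiom 4): yes — every two-step R-path is closed by a direct edge.
Reflexive (axiom T): yes — every world is R-related to itself.
Euclidean (axiom 5): yes — any two successors of a common world are R-related.
So F validates K, K4, S4, S5. The strongest is S5.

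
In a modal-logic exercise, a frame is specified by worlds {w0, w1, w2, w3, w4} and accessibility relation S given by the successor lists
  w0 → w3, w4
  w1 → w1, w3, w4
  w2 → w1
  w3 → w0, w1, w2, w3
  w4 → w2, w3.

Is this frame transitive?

Transitive: no — w0 S w3 and w3 S w1, but not w0 S w1.

No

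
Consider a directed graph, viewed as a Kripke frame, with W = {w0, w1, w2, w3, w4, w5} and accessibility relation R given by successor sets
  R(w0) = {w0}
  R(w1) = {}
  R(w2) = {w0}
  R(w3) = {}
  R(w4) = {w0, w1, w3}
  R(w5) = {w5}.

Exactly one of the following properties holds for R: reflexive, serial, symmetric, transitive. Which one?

transitive

Reflexive: no — w1 is not related to itself.
Serial: no — w1 has no R-successor.
Symmetric: no — w2 R w0 but not w0 R w2.
Transitive: yes — every two-step R-path is closed by a direct edge.
Only transitive holds.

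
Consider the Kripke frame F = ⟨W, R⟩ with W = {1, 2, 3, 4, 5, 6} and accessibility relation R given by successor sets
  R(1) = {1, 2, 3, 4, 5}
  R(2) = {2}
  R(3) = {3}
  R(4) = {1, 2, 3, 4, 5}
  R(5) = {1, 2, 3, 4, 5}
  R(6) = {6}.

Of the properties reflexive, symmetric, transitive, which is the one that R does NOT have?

symmetric

Reflexive: yes — every world is R-related to itself.
Symmetric: no — 1 R 2 but not 2 R 1.
Transitive: yes — every two-step R-path is closed by a direct edge.
Only symmetric fails.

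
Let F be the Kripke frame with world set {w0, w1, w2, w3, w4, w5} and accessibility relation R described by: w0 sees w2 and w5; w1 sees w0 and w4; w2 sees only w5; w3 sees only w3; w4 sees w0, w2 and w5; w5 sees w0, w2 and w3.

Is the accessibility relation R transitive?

No

Transitive: no — w0 R w5 and w5 R w3, but not w0 R w3.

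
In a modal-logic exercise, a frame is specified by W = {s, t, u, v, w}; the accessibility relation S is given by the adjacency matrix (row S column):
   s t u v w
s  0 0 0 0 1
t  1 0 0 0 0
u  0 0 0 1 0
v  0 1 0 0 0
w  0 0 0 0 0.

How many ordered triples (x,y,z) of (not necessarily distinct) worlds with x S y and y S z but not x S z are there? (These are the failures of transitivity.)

Enumerating: (t,s,w), (u,v,t), (v,t,s).

3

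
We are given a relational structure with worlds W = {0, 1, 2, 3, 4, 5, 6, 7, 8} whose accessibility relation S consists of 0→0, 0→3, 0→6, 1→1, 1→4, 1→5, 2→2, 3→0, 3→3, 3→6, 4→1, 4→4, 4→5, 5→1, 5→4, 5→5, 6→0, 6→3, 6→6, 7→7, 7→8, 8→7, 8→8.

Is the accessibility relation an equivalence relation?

Reflexive: yes — every world is S-related to itself.
Symmetric: yes — every pair in S has its reverse in S.
Transitive: yes — every two-step S-path is closed by a direct edge.
So S is an equivalence relation.

Yes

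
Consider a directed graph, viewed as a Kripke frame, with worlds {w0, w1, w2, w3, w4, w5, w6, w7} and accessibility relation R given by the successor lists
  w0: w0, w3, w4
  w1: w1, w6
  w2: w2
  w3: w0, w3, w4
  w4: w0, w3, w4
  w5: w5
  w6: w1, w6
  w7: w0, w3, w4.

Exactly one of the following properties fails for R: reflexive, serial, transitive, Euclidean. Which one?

reflexive

Reflexive: no — w7 is not related to itself.
Serial: yes — every world has a successor (e.g. w0 R w0).
Transitive: yes — every two-step R-path is closed by a direct edge.
Euclidean: yes — any two successors of a common world are R-related.
Only reflexive fails.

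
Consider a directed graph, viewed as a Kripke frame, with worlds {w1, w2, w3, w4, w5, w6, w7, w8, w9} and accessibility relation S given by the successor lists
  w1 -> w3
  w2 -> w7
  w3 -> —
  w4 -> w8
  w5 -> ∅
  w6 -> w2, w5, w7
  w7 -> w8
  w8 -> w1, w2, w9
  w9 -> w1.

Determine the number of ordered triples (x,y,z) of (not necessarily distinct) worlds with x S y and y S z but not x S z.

Enumerating: (w2,w7,w8), (w4,w8,w1), (w4,w8,w2), (w4,w8,w9), (w6,w7,w8), (w7,w8,w1), (w7,w8,w2), (w7,w8,w9), (w8,w1,w3), (w8,w2,w7), (w9,w1,w3).

11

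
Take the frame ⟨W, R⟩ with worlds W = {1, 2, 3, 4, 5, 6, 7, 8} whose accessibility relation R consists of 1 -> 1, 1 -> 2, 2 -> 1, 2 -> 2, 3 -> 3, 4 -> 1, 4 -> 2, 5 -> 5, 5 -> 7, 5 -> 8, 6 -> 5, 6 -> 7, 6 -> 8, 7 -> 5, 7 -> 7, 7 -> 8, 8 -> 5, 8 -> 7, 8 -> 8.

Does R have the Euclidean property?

Yes

Euclidean: yes — any two successors of a common world are R-related.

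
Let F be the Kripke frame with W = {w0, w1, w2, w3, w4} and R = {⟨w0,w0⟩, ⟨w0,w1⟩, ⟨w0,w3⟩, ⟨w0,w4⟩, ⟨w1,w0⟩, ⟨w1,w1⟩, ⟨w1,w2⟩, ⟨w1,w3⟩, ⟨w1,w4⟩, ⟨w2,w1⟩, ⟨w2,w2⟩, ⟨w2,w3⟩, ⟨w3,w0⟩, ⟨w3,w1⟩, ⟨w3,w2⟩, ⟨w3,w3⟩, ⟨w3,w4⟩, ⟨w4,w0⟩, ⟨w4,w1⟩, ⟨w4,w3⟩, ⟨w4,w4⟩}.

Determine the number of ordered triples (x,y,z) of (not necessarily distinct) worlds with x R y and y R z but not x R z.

8

Enumerating: (w0,w1,w2), (w0,w3,w2), (w2,w1,w0), (w2,w1,w4), (w2,w3,w0), (w2,w3,w4), (w4,w1,w2), (w4,w3,w2).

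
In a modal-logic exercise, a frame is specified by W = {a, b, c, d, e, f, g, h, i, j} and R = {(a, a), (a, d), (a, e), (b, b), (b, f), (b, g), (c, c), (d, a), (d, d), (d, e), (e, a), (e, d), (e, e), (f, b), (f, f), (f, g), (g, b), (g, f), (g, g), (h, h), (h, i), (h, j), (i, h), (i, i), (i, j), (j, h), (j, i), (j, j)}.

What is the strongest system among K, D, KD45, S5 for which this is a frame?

S5

Serial (axiom D): yes — every world has a successor (e.g. a R a).
Euclidean (axiom 5): yes — any two successors of a common world are R-related.
Transitive (axiom 4): yes — every two-step R-path is closed by a direct edge.
Reflexive (axiom T): yes — every world is R-related to itself.
So F validates K, D, KD45, S5. The strongest is S5.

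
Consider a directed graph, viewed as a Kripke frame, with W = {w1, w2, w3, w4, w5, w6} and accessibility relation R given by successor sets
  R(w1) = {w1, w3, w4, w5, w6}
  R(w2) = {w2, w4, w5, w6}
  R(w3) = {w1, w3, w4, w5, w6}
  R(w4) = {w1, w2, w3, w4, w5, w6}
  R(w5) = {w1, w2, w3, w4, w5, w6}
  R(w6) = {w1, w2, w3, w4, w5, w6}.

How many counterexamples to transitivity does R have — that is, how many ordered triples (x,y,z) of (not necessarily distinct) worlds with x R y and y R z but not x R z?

12

Enumerating: (w1,w4,w2), (w1,w5,w2), (w1,w6,w2), (w2,w4,w1), (w2,w4,w3), (w2,w5,w1), (w2,w5,w3), (w2,w6,w1), (w2,w6,w3), (w3,w4,w2), (w3,w5,w2), (w3,w6,w2).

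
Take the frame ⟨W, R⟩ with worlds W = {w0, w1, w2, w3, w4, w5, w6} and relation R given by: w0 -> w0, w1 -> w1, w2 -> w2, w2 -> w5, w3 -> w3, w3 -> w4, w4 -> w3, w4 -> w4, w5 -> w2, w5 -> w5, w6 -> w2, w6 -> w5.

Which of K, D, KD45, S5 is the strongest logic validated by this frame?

KD45

Serial (axiom D): yes — every world has a successor (e.g. w0 R w0).
Euclidean (axiom 5): yes — any two successors of a common world are R-related.
Transitive (axiom 4): yes — every two-step R-path is closed by a direct edge.
Reflexive (axiom T): no — w6 is not related to itself.
So F validates K, D, KD45; S5 would additionally require R to be reflexive. The strongest is KD45.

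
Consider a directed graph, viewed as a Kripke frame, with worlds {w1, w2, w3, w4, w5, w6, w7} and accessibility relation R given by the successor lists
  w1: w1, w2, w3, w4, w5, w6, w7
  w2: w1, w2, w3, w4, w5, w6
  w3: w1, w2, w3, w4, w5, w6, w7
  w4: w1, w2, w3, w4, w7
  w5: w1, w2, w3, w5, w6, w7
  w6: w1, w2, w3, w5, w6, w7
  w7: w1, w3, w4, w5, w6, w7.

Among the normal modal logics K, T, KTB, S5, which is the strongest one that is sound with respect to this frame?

KTB

Reflexive (axiom T): yes — every world is R-related to itself.
Symmetric (axiom B): yes — every pair in R has its reverse in R.
Euclidean (axiom 5): no — w1 R w2 and w1 R w7, but not w2 R w7.
So F validates K, T, KTB; S5 would additionally require R to be Euclidean. The strongest is KTB.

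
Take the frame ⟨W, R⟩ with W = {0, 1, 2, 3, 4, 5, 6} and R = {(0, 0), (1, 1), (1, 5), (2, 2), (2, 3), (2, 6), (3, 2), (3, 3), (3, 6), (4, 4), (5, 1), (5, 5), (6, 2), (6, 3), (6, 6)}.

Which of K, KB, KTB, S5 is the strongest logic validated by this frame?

Symmetric (axiom B): yes — every pair in R has its reverse in R.
Reflexive (axiom T): yes — every world is R-related to itself.
Euclidean (axiom 5): yes — any two successors of a common world are R-related.
So F validates K, KB, KTB, S5. The strongest is S5.

S5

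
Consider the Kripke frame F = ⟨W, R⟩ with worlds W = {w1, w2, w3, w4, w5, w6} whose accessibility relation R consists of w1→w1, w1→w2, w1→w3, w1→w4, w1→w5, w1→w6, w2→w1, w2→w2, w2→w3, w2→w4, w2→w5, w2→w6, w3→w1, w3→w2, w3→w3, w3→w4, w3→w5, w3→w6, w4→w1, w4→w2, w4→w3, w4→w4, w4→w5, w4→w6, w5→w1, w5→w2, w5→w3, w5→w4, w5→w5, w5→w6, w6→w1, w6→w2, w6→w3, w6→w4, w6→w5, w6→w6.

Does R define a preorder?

Reflexive: yes — every world is R-related to itself.
Transitive: yes — every two-step R-path is closed by a direct edge.
So R is a preorder.

Yes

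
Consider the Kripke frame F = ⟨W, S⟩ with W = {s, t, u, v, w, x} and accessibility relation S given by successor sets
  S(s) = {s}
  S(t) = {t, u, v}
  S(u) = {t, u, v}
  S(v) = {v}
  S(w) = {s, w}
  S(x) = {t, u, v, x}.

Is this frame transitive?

Transitive: yes — every two-step S-path is closed by a direct edge.

Yes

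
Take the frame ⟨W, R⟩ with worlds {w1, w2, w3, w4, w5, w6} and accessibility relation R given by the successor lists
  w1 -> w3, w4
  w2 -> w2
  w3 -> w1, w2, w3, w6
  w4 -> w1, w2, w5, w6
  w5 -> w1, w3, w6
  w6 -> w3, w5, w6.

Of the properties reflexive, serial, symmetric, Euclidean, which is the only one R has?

Reflexive: no — w1 is not related to itself.
Serial: yes — every world has a successor (e.g. w1 R w3).
Symmetric: no — w3 R w2 but not w2 R w3.
Euclidean: no — w1 R w3 and w1 R w4, but not w3 R w4.
Only serial holds.

serial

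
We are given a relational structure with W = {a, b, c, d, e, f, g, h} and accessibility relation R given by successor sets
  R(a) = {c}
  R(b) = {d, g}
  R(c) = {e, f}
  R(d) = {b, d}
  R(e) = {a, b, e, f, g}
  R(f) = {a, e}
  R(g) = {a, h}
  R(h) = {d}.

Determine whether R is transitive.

Transitive: no — a R c and c R e, but not a R e.

No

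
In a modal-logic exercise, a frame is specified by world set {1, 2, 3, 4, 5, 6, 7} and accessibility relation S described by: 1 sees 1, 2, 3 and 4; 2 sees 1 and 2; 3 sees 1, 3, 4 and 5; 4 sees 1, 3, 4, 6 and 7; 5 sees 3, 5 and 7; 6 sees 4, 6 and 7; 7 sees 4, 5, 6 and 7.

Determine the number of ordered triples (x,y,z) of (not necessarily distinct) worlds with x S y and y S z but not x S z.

22

Enumerating: (1,3,5), (1,4,6), (1,4,7), (2,1,3), (2,1,4), (3,1,2), (3,4,6), (3,4,7), (3,5,7), (4,1,2), (4,3,5), (4,7,5), … and 10 more.
Total: 22.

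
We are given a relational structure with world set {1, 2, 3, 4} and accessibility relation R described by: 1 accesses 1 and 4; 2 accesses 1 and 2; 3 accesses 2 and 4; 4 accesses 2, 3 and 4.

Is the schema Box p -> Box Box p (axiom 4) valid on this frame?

No

Axiom 4 corresponds to the accessibility relation being transitive.
Transitive: no — 1 R 4 and 4 R 2, but not 1 R 2.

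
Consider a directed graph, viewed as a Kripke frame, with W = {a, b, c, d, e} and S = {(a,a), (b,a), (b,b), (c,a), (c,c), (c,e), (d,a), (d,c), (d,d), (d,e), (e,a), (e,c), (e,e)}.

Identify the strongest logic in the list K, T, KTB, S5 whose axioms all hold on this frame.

T

Reflexive (axiom T): yes — every world is S-related to itself.
Symmetric (axiom B): no — b S a but not a S b.
Euclidean (axiom 5): no — c S a and c S e, but not a S e.
So F validates K, T; KTB would additionally require S to be symmetric. The strongest is T.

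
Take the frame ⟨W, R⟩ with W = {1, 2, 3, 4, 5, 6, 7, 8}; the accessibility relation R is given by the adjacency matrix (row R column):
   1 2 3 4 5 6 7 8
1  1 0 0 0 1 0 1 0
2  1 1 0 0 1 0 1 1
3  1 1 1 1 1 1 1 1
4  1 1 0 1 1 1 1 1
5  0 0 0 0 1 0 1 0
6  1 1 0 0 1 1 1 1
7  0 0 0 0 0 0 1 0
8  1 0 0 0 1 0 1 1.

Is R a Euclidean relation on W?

No

Euclidean: no — 1 R 7 and 1 R 5, but not 7 R 5.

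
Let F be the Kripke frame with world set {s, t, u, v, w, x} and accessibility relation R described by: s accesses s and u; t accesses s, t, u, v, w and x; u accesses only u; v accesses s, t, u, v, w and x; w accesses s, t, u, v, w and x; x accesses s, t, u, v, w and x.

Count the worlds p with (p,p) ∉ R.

R is reflexive; there are no such worlds.

0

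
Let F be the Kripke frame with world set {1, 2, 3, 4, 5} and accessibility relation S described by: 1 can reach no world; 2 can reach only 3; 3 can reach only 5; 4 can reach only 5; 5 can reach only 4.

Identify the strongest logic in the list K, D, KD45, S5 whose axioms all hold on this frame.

Serial (axiom D): no — 1 has no S-successor.
Euclidean (axiom 5): no — 2 S 3 and 2 S 3, but not 3 S 3.
Transitive (axiom 4): no — 2 S 3 and 3 S 5, but not 2 S 5.
Reflexive (axiom T): no — 1 is not related to itself.
So F validates K; D would additionally require S to be serial. The strongest is K.

K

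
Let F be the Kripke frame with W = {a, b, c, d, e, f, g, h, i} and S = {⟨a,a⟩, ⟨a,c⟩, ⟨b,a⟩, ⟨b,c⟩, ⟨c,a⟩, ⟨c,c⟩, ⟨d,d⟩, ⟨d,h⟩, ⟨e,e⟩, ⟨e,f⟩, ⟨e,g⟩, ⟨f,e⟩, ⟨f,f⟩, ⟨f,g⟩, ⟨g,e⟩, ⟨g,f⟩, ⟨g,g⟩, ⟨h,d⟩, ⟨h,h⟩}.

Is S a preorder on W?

Reflexive: no — b is not related to itself.
Transitive: yes — every two-step S-path is closed by a direct edge.
So S is not a preorder.

No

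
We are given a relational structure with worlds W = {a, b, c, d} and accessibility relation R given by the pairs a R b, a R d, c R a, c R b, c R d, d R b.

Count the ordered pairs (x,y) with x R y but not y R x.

Enumerating: (a,b), (a,d), (c,a), (c,b), (c,d), (d,b).

6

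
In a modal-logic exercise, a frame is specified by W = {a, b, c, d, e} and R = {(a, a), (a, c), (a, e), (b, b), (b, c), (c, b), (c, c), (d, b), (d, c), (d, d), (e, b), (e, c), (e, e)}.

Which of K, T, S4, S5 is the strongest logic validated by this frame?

Reflexive (axiom T): yes — every world is R-related to itself.
Transitive (axiom 4): no — a R c and c R b, but not a R b.
Euclidean (axiom 5): no — a R c and a R e, but not c R e.
So F validates K, T; S4 would additionally require R to be transitive. The strongest is T.

T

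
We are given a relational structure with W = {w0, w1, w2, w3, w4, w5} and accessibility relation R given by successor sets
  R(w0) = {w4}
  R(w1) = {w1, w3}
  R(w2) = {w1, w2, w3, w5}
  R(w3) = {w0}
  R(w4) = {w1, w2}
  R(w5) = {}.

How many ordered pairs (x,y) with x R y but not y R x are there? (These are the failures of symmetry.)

8

Enumerating: (w0,w4), (w1,w3), (w2,w1), (w2,w3), (w2,w5), (w3,w0), (w4,w1), (w4,w2).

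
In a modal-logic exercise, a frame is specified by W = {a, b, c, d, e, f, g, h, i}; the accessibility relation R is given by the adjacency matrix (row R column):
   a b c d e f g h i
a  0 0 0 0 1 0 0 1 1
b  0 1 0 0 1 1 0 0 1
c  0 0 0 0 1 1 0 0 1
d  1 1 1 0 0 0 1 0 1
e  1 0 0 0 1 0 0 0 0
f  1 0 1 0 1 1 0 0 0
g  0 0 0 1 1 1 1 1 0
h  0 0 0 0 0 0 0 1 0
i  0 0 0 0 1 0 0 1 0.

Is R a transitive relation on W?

Transitive: no — b R e and e R a, but not b R a.

No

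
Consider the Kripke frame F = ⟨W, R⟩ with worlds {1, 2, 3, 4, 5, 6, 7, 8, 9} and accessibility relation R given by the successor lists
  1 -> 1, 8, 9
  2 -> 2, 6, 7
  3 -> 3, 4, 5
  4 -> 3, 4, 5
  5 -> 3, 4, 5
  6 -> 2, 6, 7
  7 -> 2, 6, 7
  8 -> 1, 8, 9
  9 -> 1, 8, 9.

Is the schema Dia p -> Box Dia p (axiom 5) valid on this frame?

Yes

By correspondence theory, 5 is valid on a frame iff R is Euclidean.
Euclidean: yes — any two successors of a common world are R-related.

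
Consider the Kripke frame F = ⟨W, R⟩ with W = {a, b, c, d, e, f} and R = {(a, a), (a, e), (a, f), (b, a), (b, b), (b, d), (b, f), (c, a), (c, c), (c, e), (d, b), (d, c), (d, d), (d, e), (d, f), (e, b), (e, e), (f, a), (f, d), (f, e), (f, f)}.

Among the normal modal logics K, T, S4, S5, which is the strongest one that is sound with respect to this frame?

T

Reflexive (axiom T): yes — every world is R-related to itself.
Transitive (axiom 4): no — a R e and e R b, but not a R b.
Euclidean (axiom 5): no — a R e and a R f, but not e R f.
So F validates K, T; S4 would additionally require R to be transitive. The strongest is T.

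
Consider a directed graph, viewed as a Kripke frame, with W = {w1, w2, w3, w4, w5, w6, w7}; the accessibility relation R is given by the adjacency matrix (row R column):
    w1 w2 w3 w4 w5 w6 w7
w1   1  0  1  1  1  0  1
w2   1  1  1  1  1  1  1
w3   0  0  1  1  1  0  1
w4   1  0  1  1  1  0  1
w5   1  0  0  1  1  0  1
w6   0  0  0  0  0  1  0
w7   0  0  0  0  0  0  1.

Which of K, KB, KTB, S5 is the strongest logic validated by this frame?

K

Symmetric (axiom B): no — w1 R w3 but not w3 R w1.
Reflexive (axiom T): yes — every world is R-related to itself.
Euclidean (axiom 5): no — w1 R w5 and w1 R w3, but not w5 R w3.
So F validates K; KB would additionally require R to be symmetric. The strongest is K.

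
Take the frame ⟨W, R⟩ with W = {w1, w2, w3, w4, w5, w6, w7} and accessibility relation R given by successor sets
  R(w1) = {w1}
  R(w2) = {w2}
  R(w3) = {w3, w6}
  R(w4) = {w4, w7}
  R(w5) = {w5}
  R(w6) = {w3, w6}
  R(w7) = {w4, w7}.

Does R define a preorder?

Reflexive: yes — every world is R-related to itself.
Transitive: yes — every two-step R-path is closed by a direct edge.
So R is a preorder.

Yes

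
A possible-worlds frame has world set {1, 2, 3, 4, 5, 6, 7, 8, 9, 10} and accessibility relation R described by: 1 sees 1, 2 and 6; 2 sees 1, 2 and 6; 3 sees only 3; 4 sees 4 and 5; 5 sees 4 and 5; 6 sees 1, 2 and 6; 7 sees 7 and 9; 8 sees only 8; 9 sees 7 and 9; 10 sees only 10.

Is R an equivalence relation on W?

Yes

Reflexive: yes — every world is R-related to itself.
Symmetric: yes — every pair in R has its reverse in R.
Transitive: yes — every two-step R-path is closed by a direct edge.
So R is an equivalence relation.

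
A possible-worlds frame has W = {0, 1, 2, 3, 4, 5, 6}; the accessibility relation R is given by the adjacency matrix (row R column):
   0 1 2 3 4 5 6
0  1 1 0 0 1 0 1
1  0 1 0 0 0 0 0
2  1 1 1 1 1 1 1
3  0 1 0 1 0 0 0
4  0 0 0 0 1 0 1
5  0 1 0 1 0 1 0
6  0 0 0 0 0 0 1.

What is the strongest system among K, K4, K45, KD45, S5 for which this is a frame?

Transitive (axiom 4): yes — every two-step R-path is closed by a direct edge.
Euclidean (axiom 5): no — 0 R 1 and 0 R 4, but not 1 R 4.
Serial (axiom D): yes — every world has a successor (e.g. 0 R 0).
Reflexive (axiom T): yes — every world is R-related to itself.
So F validates K, K4; K45 would additionally require R to be Euclidean. The strongest is K4.

K4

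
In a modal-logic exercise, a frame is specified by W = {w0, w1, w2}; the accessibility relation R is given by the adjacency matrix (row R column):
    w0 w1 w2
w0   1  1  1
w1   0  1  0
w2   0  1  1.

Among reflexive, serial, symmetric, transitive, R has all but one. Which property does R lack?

Reflexive: yes — every world is R-related to itself.
Serial: yes — every world has a successor (e.g. w0 R w0).
Symmetric: no — w0 R w1 but not w1 R w0.
Transitive: yes — every two-step R-path is closed by a direct edge.
Only symmetric fails.

symmetric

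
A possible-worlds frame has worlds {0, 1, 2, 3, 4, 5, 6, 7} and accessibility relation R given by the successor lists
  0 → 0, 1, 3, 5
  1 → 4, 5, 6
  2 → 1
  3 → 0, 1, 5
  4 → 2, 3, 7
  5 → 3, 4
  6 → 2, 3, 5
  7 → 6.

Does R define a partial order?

No

Reflexive: no — 1 is not related to itself.
Transitive: no — 0 R 1 and 1 R 4, but not 0 R 4.
Antisymmetric: no — 0 R 3 and 3 R 0 with 0 ≠ 3.
So R is not a partial order.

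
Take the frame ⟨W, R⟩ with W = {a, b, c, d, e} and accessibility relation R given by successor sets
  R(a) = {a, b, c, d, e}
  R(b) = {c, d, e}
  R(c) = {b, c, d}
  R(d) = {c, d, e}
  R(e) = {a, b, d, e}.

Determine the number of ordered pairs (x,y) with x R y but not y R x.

Enumerating: (a,b), (a,c), (a,d), (b,d).

4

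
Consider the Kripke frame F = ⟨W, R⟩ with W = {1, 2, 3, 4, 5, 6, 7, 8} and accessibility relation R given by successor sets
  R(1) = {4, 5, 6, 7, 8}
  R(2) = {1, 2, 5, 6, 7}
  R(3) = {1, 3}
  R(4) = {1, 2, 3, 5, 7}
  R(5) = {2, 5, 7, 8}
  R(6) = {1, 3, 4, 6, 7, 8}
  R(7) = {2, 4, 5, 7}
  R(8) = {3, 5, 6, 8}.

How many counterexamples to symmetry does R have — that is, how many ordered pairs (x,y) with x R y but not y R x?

13

Enumerating: (1,5), (1,7), (1,8), (2,1), (2,6), (3,1), (4,2), (4,3), (4,5), (6,3), (6,4), (6,7), (8,3).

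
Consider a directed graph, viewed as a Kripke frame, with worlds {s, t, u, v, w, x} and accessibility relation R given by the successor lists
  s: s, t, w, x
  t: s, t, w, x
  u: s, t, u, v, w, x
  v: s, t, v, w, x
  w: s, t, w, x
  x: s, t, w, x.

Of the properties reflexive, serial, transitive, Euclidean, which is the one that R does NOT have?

Euclidean

Reflexive: yes — every world is R-related to itself.
Serial: yes — every world has a successor (e.g. s R s).
Transitive: yes — every two-step R-path is closed by a direct edge.
Euclidean: no — u R s and u R v, but not s R v.
Only Euclidean fails.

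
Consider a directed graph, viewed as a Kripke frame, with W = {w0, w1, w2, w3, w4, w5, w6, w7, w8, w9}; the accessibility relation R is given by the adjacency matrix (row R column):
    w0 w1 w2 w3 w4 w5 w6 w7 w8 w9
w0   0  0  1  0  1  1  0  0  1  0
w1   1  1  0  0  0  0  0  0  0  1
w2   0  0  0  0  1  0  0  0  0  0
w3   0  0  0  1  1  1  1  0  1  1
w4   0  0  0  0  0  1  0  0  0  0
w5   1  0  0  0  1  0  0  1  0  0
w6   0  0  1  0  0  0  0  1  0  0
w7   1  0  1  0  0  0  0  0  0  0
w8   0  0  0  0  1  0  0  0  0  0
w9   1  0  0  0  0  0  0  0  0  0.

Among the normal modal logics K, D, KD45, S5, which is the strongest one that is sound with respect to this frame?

D

Serial (axiom D): yes — every world has a successor (e.g. w0 R w2).
Euclidean (axiom 5): no — w0 R w2 and w0 R w5, but not w2 R w5.
Transitive (axiom 4): no — w0 R w5 and w5 R w7, but not w0 R w7.
Reflexive (axiom T): no — w0 is not related to itself.
So F validates K, D; KD45 would additionally require R to be Euclidean and transitive. The strongest is D.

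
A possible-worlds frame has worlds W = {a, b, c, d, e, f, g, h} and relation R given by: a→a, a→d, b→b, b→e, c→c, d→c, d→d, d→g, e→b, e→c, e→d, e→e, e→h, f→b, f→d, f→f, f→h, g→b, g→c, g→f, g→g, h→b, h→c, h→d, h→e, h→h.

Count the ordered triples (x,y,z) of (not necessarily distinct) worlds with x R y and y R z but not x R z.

17

Enumerating: (a,d,c), (a,d,g), (b,e,c), (b,e,d), (b,e,h), (d,g,b), (d,g,f), (e,d,g), (f,b,e), (f,d,c), (f,d,g), (f,h,c), (f,h,e), (g,b,e), (g,f,d), (g,f,h), (h,d,g).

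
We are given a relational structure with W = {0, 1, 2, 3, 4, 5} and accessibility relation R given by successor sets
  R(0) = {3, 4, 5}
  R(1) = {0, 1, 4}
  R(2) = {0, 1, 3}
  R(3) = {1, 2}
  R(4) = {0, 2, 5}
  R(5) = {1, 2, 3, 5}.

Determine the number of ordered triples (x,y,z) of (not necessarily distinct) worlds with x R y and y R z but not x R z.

27

Enumerating: (0,3,1), (0,3,2), (0,4,0), (0,4,2), (0,5,1), (0,5,2), (1,0,3), (1,0,5), (1,4,2), (1,4,5), (2,0,4), (2,0,5), … and 15 more.
Total: 27.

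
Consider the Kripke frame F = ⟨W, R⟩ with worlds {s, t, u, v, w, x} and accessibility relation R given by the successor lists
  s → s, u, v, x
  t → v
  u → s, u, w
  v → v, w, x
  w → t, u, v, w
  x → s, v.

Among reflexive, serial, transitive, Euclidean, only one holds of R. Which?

Reflexive: no — t is not related to itself.
Serial: yes — every world has a successor (e.g. s R s).
Transitive: no — s R u and u R w, but not s R w.
Euclidean: no — s R u and s R v, but not u R v.
Only serial holds.

serial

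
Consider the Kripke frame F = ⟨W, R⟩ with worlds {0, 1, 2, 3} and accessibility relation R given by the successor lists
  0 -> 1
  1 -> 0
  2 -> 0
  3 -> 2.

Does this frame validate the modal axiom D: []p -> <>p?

The schema D characterises exactly the serial frames.
Serial: yes — every world has a successor (e.g. 0 R 1).

Yes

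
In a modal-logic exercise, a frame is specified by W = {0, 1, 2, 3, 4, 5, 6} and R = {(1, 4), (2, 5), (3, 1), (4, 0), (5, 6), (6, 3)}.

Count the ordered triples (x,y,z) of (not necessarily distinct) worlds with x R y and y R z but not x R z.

Enumerating: (1,4,0), (2,5,6), (3,1,4), (5,6,3), (6,3,1).

5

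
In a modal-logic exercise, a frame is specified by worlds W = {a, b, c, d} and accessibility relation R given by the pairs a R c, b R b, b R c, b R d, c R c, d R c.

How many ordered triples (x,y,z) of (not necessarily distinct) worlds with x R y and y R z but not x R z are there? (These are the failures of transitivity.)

0

R is transitive; there are no such tuples.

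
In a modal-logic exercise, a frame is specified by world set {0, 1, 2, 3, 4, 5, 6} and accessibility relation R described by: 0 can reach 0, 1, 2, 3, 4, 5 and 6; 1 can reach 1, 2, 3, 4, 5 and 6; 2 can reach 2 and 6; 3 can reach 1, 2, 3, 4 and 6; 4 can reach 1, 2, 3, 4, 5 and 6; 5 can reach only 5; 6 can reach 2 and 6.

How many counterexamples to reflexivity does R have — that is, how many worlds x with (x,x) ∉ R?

R is reflexive; there are no such worlds.

0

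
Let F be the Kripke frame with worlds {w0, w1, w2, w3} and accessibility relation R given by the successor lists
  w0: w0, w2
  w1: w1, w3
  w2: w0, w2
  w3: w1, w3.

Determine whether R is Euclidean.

Yes

Euclidean: yes — any two successors of a common world are R-related.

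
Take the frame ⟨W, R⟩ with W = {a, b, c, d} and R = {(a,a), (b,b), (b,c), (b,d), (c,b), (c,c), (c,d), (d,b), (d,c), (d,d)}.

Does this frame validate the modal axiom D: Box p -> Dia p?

Yes

The schema D characterises exactly the serial frames.
Serial: yes — every world has a successor (e.g. a R a).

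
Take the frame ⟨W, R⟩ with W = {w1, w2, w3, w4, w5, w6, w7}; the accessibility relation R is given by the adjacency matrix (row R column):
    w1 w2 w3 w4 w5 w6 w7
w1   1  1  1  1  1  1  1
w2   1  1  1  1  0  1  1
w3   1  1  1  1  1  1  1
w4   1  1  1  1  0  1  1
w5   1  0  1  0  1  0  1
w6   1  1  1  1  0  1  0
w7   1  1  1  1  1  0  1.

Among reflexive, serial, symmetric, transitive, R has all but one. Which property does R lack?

transitive

Reflexive: yes — every world is R-related to itself.
Serial: yes — every world has a successor (e.g. w1 R w1).
Symmetric: yes — every pair in R has its reverse in R.
Transitive: no — w2 R w1 and w1 R w5, but not w2 R w5.
Only transitive fails.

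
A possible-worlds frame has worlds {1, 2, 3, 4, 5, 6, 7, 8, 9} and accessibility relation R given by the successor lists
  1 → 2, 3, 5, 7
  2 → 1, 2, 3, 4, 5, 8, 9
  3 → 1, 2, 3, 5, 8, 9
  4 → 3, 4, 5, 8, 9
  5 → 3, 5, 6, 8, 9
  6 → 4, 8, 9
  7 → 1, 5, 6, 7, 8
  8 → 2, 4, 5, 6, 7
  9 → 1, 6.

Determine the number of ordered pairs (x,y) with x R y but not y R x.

15

Enumerating: (1,5), (2,4), (2,5), (2,9), (3,8), (3,9), (4,3), (4,5), (4,9), (5,6), (5,9), (6,4), (7,5), (7,6), (9,1).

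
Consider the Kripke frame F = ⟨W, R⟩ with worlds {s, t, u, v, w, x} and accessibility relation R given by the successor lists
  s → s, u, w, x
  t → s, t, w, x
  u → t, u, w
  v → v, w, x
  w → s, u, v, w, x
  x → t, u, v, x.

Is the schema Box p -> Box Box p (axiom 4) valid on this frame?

No

The schema 4 characterises exactly the transitive frames.
Transitive: no — s R u and u R t, but not s R t.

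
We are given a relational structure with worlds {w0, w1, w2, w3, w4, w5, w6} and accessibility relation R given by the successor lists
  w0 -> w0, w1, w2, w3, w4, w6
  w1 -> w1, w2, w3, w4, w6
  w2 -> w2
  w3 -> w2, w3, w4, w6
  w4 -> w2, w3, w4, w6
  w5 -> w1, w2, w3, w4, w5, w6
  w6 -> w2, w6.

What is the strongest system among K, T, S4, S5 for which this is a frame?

S4

Reflexive (axiom T): yes — every world is R-related to itself.
Transitive (axiom 4): yes — every two-step R-path is closed by a direct edge.
Euclidean (axiom 5): no — w0 R w2 and w0 R w1, but not w2 R w1.
So F validates K, T, S4; S5 would additionally require R to be Euclidean. The strongest is S4.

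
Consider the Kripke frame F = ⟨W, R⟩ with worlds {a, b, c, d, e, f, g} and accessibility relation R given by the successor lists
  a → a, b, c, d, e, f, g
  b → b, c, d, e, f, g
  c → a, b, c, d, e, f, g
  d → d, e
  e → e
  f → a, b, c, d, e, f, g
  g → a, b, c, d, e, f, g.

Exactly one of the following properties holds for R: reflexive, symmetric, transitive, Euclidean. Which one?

reflexive

Reflexive: yes — every world is R-related to itself.
Symmetric: no — a R b but not b R a.
Transitive: no — b R c and c R a, but not b R a.
Euclidean: no — a R d and a R b, but not d R b.
Only reflexive holds.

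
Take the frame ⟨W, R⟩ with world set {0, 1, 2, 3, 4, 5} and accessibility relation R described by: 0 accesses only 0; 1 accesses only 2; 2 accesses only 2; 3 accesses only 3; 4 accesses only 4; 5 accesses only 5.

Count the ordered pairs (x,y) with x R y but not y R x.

1

Enumerating: (1,2).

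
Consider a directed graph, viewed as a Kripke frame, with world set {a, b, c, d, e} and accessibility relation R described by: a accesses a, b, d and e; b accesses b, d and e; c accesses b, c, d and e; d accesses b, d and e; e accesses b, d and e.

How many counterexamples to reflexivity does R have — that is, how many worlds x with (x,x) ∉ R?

R is reflexive; there are no such worlds.

0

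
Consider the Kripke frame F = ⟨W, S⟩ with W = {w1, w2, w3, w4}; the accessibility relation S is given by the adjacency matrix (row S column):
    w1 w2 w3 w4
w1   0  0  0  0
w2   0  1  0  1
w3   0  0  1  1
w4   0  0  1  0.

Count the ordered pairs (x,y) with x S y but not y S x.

1

Enumerating: (w2,w4).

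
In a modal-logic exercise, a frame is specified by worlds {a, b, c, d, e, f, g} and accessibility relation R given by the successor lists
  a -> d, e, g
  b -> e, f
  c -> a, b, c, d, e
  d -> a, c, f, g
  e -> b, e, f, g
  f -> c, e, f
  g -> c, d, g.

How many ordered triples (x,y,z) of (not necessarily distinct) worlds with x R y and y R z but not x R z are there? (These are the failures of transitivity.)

35

Enumerating: (a,d,a), (a,d,c), (a,d,f), (a,e,b), (a,e,f), (a,g,c), (b,e,b), (b,e,g), (b,f,c), (c,a,g), (c,b,f), (c,d,f), … and 23 more.
Total: 35.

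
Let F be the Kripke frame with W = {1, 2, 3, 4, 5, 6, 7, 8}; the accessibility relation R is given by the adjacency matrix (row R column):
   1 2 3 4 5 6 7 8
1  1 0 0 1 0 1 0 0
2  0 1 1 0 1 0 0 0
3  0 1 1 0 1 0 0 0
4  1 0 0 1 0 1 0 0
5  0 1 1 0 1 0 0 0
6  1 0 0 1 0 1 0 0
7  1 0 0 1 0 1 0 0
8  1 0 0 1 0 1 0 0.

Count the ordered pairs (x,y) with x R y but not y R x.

Enumerating: (7,1), (7,4), (7,6), (8,1), (8,4), (8,6).

6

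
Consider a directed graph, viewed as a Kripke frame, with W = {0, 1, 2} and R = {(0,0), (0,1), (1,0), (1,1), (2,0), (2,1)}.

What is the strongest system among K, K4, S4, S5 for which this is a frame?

Transitive (axiom 4): yes — every two-step R-path is closed by a direct edge.
Reflexive (axiom T): no — 2 is not related to itself.
Euclidean (axiom 5): yes — any two successors of a common world are R-related.
So F validates K, K4; S4 would additionally require R to be reflexive. The strongest is K4.

K4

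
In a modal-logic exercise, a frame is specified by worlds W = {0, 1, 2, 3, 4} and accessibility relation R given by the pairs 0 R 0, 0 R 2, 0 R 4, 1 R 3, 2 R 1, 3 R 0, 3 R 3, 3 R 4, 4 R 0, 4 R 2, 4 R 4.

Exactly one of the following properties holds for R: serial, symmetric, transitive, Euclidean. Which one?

Serial: yes — every world has a successor (e.g. 0 R 0).
Symmetric: no — 0 R 2 but not 2 R 0.
Transitive: no — 0 R 2 and 2 R 1, but not 0 R 1.
Euclidean: no — 0 R 2 and 0 R 4, but not 2 R 4.
Only serial holds.

serial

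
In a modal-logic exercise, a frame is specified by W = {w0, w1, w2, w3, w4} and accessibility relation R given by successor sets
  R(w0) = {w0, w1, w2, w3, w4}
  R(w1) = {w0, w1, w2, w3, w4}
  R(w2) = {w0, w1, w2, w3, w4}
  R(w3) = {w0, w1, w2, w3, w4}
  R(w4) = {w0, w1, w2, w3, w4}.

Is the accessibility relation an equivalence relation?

Yes

Reflexive: yes — every world is R-related to itself.
Symmetric: yes — every pair in R has its reverse in R.
Transitive: yes — every two-step R-path is closed by a direct edge.
So R is an equivalence relation.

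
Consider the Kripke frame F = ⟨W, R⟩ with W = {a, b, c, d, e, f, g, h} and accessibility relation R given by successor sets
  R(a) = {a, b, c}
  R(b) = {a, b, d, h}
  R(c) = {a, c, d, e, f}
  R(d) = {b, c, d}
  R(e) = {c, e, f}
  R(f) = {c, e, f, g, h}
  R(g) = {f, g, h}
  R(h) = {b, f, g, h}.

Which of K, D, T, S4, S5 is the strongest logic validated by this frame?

T

Serial (axiom D): yes — every world has a successor (e.g. a R a).
Reflexive (axiom T): yes — every world is R-related to itself.
Transitive (axiom 4): no — a R b and b R d, but not a R d.
Euclidean (axiom 5): no — a R b and a R c, but not b R c.
So F validates K, D, T; S4 would additionally require R to be transitive. The strongest is T.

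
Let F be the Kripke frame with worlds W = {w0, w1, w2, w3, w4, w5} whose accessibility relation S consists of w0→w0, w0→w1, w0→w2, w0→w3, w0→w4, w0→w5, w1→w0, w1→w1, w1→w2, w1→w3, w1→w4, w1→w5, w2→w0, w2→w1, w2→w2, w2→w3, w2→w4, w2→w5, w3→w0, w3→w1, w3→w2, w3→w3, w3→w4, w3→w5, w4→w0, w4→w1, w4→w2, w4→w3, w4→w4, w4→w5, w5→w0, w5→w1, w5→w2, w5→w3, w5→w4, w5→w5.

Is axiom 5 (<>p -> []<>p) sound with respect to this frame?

Axiom 5 corresponds to the accessibility relation being Euclidean.
Euclidean: yes — any two successors of a common world are S-related.

Yes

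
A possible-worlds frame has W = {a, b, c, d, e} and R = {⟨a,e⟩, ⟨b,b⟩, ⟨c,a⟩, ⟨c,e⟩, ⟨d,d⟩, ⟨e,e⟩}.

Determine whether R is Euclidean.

Euclidean: no — c R e and c R a, but not e R a.

No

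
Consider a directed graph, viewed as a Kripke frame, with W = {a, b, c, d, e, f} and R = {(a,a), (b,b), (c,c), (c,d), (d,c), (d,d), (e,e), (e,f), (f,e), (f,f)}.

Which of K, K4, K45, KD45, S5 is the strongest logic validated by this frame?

Transitive (axiom 4): yes — every two-step R-path is closed by a direct edge.
Euclidean (axiom 5): yes — any two successors of a common world are R-related.
Serial (axiom D): yes — every world has a successor (e.g. a R a).
Reflexive (axiom T): yes — every world is R-related to itself.
So F validates K, K4, K45, KD45, S5. The strongest is S5.

S5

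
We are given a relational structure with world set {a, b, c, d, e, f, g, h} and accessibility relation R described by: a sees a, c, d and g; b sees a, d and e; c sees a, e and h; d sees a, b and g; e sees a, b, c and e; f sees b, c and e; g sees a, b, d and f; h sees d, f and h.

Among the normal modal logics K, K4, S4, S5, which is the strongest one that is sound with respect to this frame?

Transitive (axiom 4): no — a R c and c R e, but not a R e.
Reflexive (axiom T): no — b is not related to itself.
Euclidean (axiom 5): no — a R c and a R d, but not c R d.
So F validates K; K4 would additionally require R to be transitive. The strongest is K.

K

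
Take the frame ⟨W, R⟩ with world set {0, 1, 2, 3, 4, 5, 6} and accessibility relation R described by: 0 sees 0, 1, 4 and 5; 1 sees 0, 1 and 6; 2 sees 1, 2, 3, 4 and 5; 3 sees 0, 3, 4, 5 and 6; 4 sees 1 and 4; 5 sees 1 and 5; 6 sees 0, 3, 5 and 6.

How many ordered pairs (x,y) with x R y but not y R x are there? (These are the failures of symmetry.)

14

Enumerating: (0,4), (0,5), (1,6), (2,1), (2,3), (2,4), (2,5), (3,0), (3,4), (3,5), (4,1), (5,1), (6,0), (6,5).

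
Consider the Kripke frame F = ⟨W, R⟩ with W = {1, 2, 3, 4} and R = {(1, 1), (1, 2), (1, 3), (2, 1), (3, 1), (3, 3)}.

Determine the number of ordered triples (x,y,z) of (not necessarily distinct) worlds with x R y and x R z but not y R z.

3

Enumerating: (1,2,2), (1,2,3), (1,3,2).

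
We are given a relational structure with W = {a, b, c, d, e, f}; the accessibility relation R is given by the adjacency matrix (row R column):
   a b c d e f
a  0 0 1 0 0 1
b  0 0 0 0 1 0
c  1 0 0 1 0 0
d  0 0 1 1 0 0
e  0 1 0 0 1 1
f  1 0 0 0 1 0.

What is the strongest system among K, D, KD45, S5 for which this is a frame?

Serial (axiom D): yes — every world has a successor (e.g. a R c).
Euclidean (axiom 5): no — a R c and a R f, but not c R f.
Transitive (axiom 4): no — a R c and c R d, but not a R d.
Reflexive (axiom T): no — a is not related to itself.
So F validates K, D; KD45 would additionally require R to be Euclidean and transitive. The strongest is D.

D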